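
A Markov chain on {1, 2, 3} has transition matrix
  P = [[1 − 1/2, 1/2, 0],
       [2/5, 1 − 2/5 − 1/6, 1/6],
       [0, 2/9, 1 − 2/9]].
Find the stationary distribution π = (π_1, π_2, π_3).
π = (16/51, 20/51, 5/17)

This is a birth-death chain on three states, which satisfies detailed balance: π_1 · P_{12} = π_2 · P_{21} and π_2 · P_{23} = π_3 · P_{32}.
From π_1 · 1/2 = π_2 · 2/5: π_2/π_1 = (1/2)/(2/5) = 5/4.
From π_2 · 1/6 = π_3 · 2/9: π_3/π_2 = (1/6)/(2/9) = 3/4.
Take π_1 proportional to 1; then unnormalized π = (1, 5/4, 15/16). Normalize by dividing by the sum 51/16:
  π = (16/51, 20/51, 5/17).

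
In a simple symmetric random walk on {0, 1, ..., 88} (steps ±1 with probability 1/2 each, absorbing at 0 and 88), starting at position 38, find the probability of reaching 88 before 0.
P(hit 88 before 0) = 38/88 = 19/44

Let u_k = P(hit 88 before 0 | start at k). Then u_0 = 0, u_88 = 1, and u_k = u_{k-1}/2 + u_{k+1}/2 for 1 ≤ k ≤ 87. This harmonic recurrence is solved by u_k = k/88, giving u_38 = 38/88 = 19/44.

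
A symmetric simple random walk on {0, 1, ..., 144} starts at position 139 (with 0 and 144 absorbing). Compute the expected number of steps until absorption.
E[τ | X_0 = 139] = 695

Let v_k = E[τ | X_0 = k]. Boundary: v_0 = v_144 = 0. Recurrence: v_k = 1 + (v_{k-1} + v_{k+1})/2 for 1 ≤ k ≤ 143. The particular solution to v_k − (v_{k-1} + v_{k+1})/2 = 1 is v_k = −k^2. Adding homogeneous solution A + B k and matching boundaries gives v_k = k (144 − k). Substituting k = 139: v_139 = 139 · 5 = 695.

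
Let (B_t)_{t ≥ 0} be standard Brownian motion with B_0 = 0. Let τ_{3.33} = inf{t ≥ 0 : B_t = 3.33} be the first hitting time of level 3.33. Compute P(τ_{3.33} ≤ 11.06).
P(τ_{3.33} ≤ 11.06) = 2(1 − Φ(3.33/√11.06)) = 2(1 − Φ(1.0013)) ≈ 0.3167

By the reflection principle for standard BM, P(τ_b ≤ t) = 2 · P(B_t ≥ b). Since B_t ~ N(0, t), P(B_t ≥ 3.33) = 1 − Φ(3.33/√t) = 1 − Φ(3.33/√11.06) = 1 − Φ(1.0013) ≈ 0.15834. Doubling: P(τ_{3.33} ≤ 11.06) ≈ 2 · 0.15834 = 0.31668 ≈ 0.3167.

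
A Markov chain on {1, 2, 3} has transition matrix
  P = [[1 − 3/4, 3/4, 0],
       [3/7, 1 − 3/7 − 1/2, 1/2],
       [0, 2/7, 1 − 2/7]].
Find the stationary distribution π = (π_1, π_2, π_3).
π = (16/93, 28/93, 49/93)

This is a birth-death chain on three states, which satisfies detailed balance: π_1 · P_{12} = π_2 · P_{21} and π_2 · P_{23} = π_3 · P_{32}.
From π_1 · 3/4 = π_2 · 3/7: π_2/π_1 = (3/4)/(3/7) = 7/4.
From π_2 · 1/2 = π_3 · 2/7: π_3/π_2 = (1/2)/(2/7) = 7/4.
Take π_1 proportional to 1; then unnormalized π = (1, 7/4, 49/16). Normalize by dividing by the sum 93/16:
  π = (16/93, 28/93, 49/93).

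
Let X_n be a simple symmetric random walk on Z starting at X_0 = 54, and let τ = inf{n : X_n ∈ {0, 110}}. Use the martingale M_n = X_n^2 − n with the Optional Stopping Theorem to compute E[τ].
E[τ] = 3024

M_n = X_n^2 − n is a martingale (since E[X_{n+1}^2 | F_n] = X_n^2 + 1). By OST (τ has finite mean in a bounded region), E[M_τ] = E[M_0] = X_0^2 − 0 = 54^2 = 2916. Also E[M_τ] = E[X_τ^2] − E[τ]. The walk exits at 0 or 110, with P(hit 110 first) = 54/110, so E[X_τ^2] = 110^2 · 54/110 + 0 = 5940. Thus E[τ] = E[X_τ^2] − E[M_τ] = 5940 − 2916 = 3024 = 54(110 − 54) = 3024.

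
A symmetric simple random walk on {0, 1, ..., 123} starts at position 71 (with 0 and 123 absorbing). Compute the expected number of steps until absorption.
E[τ | X_0 = 71] = 3692

Let v_k = E[τ | X_0 = k]. Boundary: v_0 = v_123 = 0. Recurrence: v_k = 1 + (v_{k-1} + v_{k+1})/2 for 1 ≤ k ≤ 122. The particular solution to v_k − (v_{k-1} + v_{k+1})/2 = 1 is v_k = −k^2. Adding homogeneous solution A + B k and matching boundaries gives v_k = k (123 − k). Substituting k = 71: v_71 = 71 · 52 = 3692.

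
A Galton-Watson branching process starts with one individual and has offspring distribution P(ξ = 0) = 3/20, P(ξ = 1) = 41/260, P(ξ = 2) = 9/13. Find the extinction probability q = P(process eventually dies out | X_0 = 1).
q = 13/60

The pgf is f(s) = 3/20 + 41/260·s + 9/13·s². The extinction probability q is the smallest fixed point of f in [0, 1]. Setting s = f(s):
  9/13·s² + (41/260 − 1)·s + 3/20 = 0
  9/13·s² − (3/20 + 9/13)·s + 3/20 = 0
which factors as (s − 1)·(9/13·s − 3/20) = 0, giving roots s = 1 and s = (3/20)/(9/13) = 13/60.
Mean offspring μ = 41/260 + 2·9/13 = 401/260 > 1 (supercritical), so q < 1. The extinction probability is the smaller root: q = (3/20)/(9/13) = 13/60.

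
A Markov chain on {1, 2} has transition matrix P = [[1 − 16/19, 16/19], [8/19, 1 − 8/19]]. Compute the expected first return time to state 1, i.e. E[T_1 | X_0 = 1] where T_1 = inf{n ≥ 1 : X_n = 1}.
E[T_1 | X_0 = 1] = 1/π_1 = 3

For an irreducible recurrent Markov chain with stationary distribution π, E[T_i | X_0 = i] = 1/π_i (Kac's formula). Here π_1 = (8/19)/(16/19 + 8/19) = (8/19)/(24/19) = 1/3, so E[T_1 | X_0 = 1] = 1/π_1 = (16/19 + 8/19)/(8/19) = (24/19)/(8/19) = 3.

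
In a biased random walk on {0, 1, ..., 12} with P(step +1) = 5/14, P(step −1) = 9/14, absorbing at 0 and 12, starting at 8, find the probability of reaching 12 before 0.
P(hit 12 before 0) = (1 − (9/5)^8) / (1 − (9/5)^12) = 4491250/47537971

Let u_k denote P(reach 12 before 0 | start at k). Boundary: u_0 = 0, u_12 = 1. Recurrence: u_k = 5/14·u_{k+1} + 9/14·u_{k-1} for 1 ≤ k ≤ 11. Try u_k = A + B·r^k with r = q/p = (9/14)/(5/14) = 9/5. Substitution satisfies the recurrence; boundary conditions give:
  u_k = (1 − r^k) / (1 − r^N) = (1 − (9/5)^8) / (1 − (9/5)^12) = 4491250/47537971.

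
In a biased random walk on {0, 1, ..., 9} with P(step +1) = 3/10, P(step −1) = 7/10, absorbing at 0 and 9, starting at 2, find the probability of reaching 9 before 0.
P(hit 9 before 0) = (1 − (7/3)^2) / (1 − (7/3)^9) = 21870/10083481

Let u_k denote P(reach 9 before 0 | start at k). Boundary: u_0 = 0, u_9 = 1. Recurrence: u_k = 3/10·u_{k+1} + 7/10·u_{k-1} for 1 ≤ k ≤ 8. Try u_k = A + B·r^k with r = q/p = (7/10)/(3/10) = 7/3. Substitution satisfies the recurrence; boundary conditions give:
  u_k = (1 − r^k) / (1 − r^N) = (1 − (7/3)^2) / (1 − (7/3)^9) = 21870/10083481.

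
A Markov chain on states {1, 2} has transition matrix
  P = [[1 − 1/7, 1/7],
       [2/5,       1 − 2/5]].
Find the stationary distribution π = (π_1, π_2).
π_1 = 14/19, π_2 = 5/19

Solve πP = π with π_1 + π_2 = 1. From πP = π: π_1 · (1 − 1/7) + π_2 · 2/5 = π_1 ⇒ π_2 · 2/5 = π_1 · 1/7 ⇒ π_2/π_1 = (1/7)/(2/5) = 5/14. Together with π_1 + π_2 = 1:
  π_1 = (2/5)/(1/7 + 2/5) = (2/5)/(19/35) = 14/19,
  π_2 = (1/7)/(1/7 + 2/5) = (1/7)/(19/35) = 5/19.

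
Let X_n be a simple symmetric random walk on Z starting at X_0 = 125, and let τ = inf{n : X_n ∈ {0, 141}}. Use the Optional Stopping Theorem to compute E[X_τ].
E[X_τ] = 125

X_n is a martingale and τ is a bounded-mean stopping time (indeed τ is finite a.s. with bounded expectation since the walk is in a bounded region). By the OST, E[X_τ] = E[X_0] = 125. Equivalently: E[X_τ] = 141 · P(hit 141 first) + 0 · P(hit 0 first) = 141 · (125/141) = 125.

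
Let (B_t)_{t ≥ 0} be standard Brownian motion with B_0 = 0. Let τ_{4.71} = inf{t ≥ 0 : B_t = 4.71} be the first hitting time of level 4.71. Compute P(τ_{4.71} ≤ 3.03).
P(τ_{4.71} ≤ 3.03) = 2(1 − Φ(4.71/√3.03)) = 2(1 − Φ(2.7058)) ≈ 0.0068

By the reflection principle for standard BM, P(τ_b ≤ t) = 2 · P(B_t ≥ b). Since B_t ~ N(0, t), P(B_t ≥ 4.71) = 1 − Φ(4.71/√t) = 1 − Φ(4.71/√3.03) = 1 − Φ(2.7058) ≈ 0.00341. Doubling: P(τ_{4.71} ≤ 3.03) ≈ 2 · 0.00341 = 0.00682 ≈ 0.0068.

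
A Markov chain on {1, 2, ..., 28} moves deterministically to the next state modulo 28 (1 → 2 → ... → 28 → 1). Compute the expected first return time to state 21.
E[T_21 | X_0 = 21] = 28

The chain cycles deterministically, so starting at state 21 it returns in exactly 28 steps. Equivalently, the stationary distribution is uniform π_j = 1/28 for every state j, so by Kac's formula E[T_21] = 1/π_21 = 28.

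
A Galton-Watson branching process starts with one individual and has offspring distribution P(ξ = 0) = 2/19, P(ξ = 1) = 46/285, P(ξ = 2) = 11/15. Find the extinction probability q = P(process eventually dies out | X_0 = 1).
q = 30/209

The pgf is f(s) = 2/19 + 46/285·s + 11/15·s². The extinction probability q is the smallest fixed point of f in [0, 1]. Setting s = f(s):
  11/15·s² + (46/285 − 1)·s + 2/19 = 0
  11/15·s² − (2/19 + 11/15)·s + 2/19 = 0
which factors as (s − 1)·(11/15·s − 2/19) = 0, giving roots s = 1 and s = (2/19)/(11/15) = 30/209.
Mean offspring μ = 46/285 + 2·11/15 = 464/285 > 1 (supercritical), so q < 1. The extinction probability is the smaller root: q = (2/19)/(11/15) = 30/209.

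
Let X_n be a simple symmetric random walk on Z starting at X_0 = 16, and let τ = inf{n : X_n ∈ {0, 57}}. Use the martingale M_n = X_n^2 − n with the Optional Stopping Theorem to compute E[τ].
E[τ] = 656

M_n = X_n^2 − n is a martingale (since E[X_{n+1}^2 | F_n] = X_n^2 + 1). By OST (τ has finite mean in a bounded region), E[M_τ] = E[M_0] = X_0^2 − 0 = 16^2 = 256. Also E[M_τ] = E[X_τ^2] − E[τ]. The walk exits at 0 or 57, with P(hit 57 first) = 16/57, so E[X_τ^2] = 57^2 · 16/57 + 0 = 912. Thus E[τ] = E[X_τ^2] − E[M_τ] = 912 − 256 = 656 = 16(57 − 16) = 656.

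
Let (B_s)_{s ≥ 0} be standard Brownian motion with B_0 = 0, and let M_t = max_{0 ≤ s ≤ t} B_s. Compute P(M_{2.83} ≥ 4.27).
P(M_{2.83} ≥ 4.27) = 2·P(B_{2.83} ≥ 4.27) = 2(1 − Φ(4.27/√2.83)) ≈ 0.0111

By the reflection principle for Brownian motion, P(M_t ≥ a) = 2 · P(B_t ≥ a) for a ≥ 0. Since B_t ~ N(0, t), P(B_t ≥ 4.27) = 1 − Φ(4.27/√t) = 1 − Φ(4.27/√2.83) = 1 − Φ(2.5383). So
  P(M_{2.83} ≥ 4.27) = 2(1 − Φ(2.5383)) ≈ 0.0111.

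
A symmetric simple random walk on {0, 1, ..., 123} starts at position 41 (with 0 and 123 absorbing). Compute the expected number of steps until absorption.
E[τ | X_0 = 41] = 3362

Let v_k = E[τ | X_0 = k]. Boundary: v_0 = v_123 = 0. Recurrence: v_k = 1 + (v_{k-1} + v_{k+1})/2 for 1 ≤ k ≤ 122. The particular solution to v_k − (v_{k-1} + v_{k+1})/2 = 1 is v_k = −k^2. Adding homogeneous solution A + B k and matching boundaries gives v_k = k (123 − k). Substituting k = 41: v_41 = 41 · 82 = 3362.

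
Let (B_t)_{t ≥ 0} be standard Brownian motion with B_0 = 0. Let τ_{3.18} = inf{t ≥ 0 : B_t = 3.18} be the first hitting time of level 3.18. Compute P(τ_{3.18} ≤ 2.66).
P(τ_{3.18} ≤ 2.66) = 2(1 − Φ(3.18/√2.66)) = 2(1 − Φ(1.9498)) ≈ 0.0512

By the reflection principle for standard BM, P(τ_b ≤ t) = 2 · P(B_t ≥ b). Since B_t ~ N(0, t), P(B_t ≥ 3.18) = 1 − Φ(3.18/√t) = 1 − Φ(3.18/√2.66) = 1 − Φ(1.9498) ≈ 0.02560. Doubling: P(τ_{3.18} ≤ 2.66) ≈ 2 · 0.02560 = 0.05120 ≈ 0.0512.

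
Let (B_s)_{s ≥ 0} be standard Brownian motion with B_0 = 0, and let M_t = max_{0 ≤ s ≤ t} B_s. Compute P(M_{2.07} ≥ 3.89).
P(M_{2.07} ≥ 3.89) = 2·P(B_{2.07} ≥ 3.89) = 2(1 − Φ(3.89/√2.07)) ≈ 0.0069

By the reflection principle for Brownian motion, P(M_t ≥ a) = 2 · P(B_t ≥ a) for a ≥ 0. Since B_t ~ N(0, t), P(B_t ≥ 3.89) = 1 − Φ(3.89/√t) = 1 − Φ(3.89/√2.07) = 1 − Φ(2.7037). So
  P(M_{2.07} ≥ 3.89) = 2(1 − Φ(2.7037)) ≈ 0.0069.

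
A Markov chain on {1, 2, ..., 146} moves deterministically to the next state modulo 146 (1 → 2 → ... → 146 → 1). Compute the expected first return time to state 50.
E[T_50 | X_0 = 50] = 146

The chain cycles deterministically, so starting at state 50 it returns in exactly 146 steps. Equivalently, the stationary distribution is uniform π_j = 1/146 for every state j, so by Kac's formula E[T_50] = 1/π_50 = 146.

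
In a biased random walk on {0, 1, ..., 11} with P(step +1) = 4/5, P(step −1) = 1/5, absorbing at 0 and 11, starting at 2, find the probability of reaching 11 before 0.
P(hit 11 before 0) = (1 − (1/4)^2) / (1 − (1/4)^11) = 1310720/1398101

Let u_k denote P(reach 11 before 0 | start at k). Boundary: u_0 = 0, u_11 = 1. Recurrence: u_k = 4/5·u_{k+1} + 1/5·u_{k-1} for 1 ≤ k ≤ 10. Try u_k = A + B·r^k with r = q/p = (1/5)/(4/5) = 1/4. Substitution satisfies the recurrence; boundary conditions give:
  u_k = (1 − r^k) / (1 − r^N) = (1 − (1/4)^2) / (1 − (1/4)^11) = 1310720/1398101.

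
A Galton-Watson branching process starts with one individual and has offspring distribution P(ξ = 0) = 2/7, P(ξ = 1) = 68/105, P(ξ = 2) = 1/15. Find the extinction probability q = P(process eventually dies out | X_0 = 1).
q = 1

Mean offspring μ = 0·2/7 + 1·68/105 + 2·1/15 = 82/105 ≤ 1. For μ ≤ 1 with offspring not concentrated at 1, the Galton-Watson process goes extinct almost surely, so q = 1.
(Algebraic check: The pgf is f(s) = 2/7 + 68/105·s + 1/15·s². The extinction probability q is the smallest fixed point of f in [0, 1]. Setting s = f(s):
  1/15·s² + (68/105 − 1)·s + 2/7 = 0
  1/15·s² − (2/7 + 1/15)·s + 2/7 = 0
which factors as (s − 1)·(1/15·s − 2/7) = 0, giving roots s = 1 and s = (2/7)/(1/15) = 30/7. Since 30/7 ≥ 1, the smallest root in [0, 1] is s = 1.)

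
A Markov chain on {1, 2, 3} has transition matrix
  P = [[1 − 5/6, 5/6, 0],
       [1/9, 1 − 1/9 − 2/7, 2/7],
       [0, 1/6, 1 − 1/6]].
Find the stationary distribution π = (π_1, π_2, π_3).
π = (14/299, 105/299, 180/299)

This is a birth-death chain on three states, which satisfies detailed balance: π_1 · P_{12} = π_2 · P_{21} and π_2 · P_{23} = π_3 · P_{32}.
From π_1 · 5/6 = π_2 · 1/9: π_2/π_1 = (5/6)/(1/9) = 15/2.
From π_2 · 2/7 = π_3 · 1/6: π_3/π_2 = (2/7)/(1/6) = 12/7.
Take π_1 proportional to 1; then unnormalized π = (1, 15/2, 90/7). Normalize by dividing by the sum 299/14:
  π = (14/299, 105/299, 180/299).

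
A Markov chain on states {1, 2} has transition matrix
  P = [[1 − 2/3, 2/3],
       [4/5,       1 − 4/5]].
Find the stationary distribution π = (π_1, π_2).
π_1 = 6/11, π_2 = 5/11

Solve πP = π with π_1 + π_2 = 1. From πP = π: π_1 · (1 − 2/3) + π_2 · 4/5 = π_1 ⇒ π_2 · 4/5 = π_1 · 2/3 ⇒ π_2/π_1 = (2/3)/(4/5) = 5/6. Together with π_1 + π_2 = 1:
  π_1 = (4/5)/(2/3 + 4/5) = (4/5)/(22/15) = 6/11,
  π_2 = (2/3)/(2/3 + 4/5) = (2/3)/(22/15) = 5/11.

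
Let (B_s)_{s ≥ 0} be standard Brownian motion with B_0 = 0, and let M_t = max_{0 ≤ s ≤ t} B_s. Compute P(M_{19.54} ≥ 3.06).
P(M_{19.54} ≥ 3.06) = 2·P(B_{19.54} ≥ 3.06) = 2(1 − Φ(3.06/√19.54)) ≈ 0.4888

By the reflection principle for Brownian motion, P(M_t ≥ a) = 2 · P(B_t ≥ a) for a ≥ 0. Since B_t ~ N(0, t), P(B_t ≥ 3.06) = 1 − Φ(3.06/√t) = 1 − Φ(3.06/√19.54) = 1 − Φ(0.6922). So
  P(M_{19.54} ≥ 3.06) = 2(1 − Φ(0.6922)) ≈ 0.4888.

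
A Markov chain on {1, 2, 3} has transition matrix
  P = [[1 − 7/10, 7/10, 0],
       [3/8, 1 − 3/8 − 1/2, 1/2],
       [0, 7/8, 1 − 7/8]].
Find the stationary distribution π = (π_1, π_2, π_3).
π = (15/59, 28/59, 16/59)

This is a birth-death chain on three states, which satisfies detailed balance: π_1 · P_{12} = π_2 · P_{21} and π_2 · P_{23} = π_3 · P_{32}.
From π_1 · 7/10 = π_2 · 3/8: π_2/π_1 = (7/10)/(3/8) = 28/15.
From π_2 · 1/2 = π_3 · 7/8: π_3/π_2 = (1/2)/(7/8) = 4/7.
Take π_1 proportional to 1; then unnormalized π = (1, 28/15, 16/15). Normalize by dividing by the sum 59/15:
  π = (15/59, 28/59, 16/59).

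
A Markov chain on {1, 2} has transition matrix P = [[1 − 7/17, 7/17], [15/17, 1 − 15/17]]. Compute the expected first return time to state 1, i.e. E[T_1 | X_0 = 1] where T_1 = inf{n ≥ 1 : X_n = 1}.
E[T_1 | X_0 = 1] = 1/π_1 = 22/15

For an irreducible recurrent Markov chain with stationary distribution π, E[T_i | X_0 = i] = 1/π_i (Kac's formula). Here π_1 = (15/17)/(7/17 + 15/17) = (15/17)/(22/17) = 15/22, so E[T_1 | X_0 = 1] = 1/π_1 = (7/17 + 15/17)/(15/17) = (22/17)/(15/17) = 22/15.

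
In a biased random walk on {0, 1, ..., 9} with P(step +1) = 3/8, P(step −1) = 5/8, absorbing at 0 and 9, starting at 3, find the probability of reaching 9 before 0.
P(hit 9 before 0) = (1 − (5/3)^3) / (1 − (5/3)^9) = 729/19729

Let u_k denote P(reach 9 before 0 | start at k). Boundary: u_0 = 0, u_9 = 1. Recurrence: u_k = 3/8·u_{k+1} + 5/8·u_{k-1} for 1 ≤ k ≤ 8. Try u_k = A + B·r^k with r = q/p = (5/8)/(3/8) = 5/3. Substitution satisfies the recurrence; boundary conditions give:
  u_k = (1 − r^k) / (1 − r^N) = (1 − (5/3)^3) / (1 − (5/3)^9) = 729/19729.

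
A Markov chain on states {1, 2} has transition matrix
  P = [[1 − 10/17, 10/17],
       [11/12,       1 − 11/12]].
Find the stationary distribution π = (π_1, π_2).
π_1 = 187/307, π_2 = 120/307

Solve πP = π with π_1 + π_2 = 1. From πP = π: π_1 · (1 − 10/17) + π_2 · 11/12 = π_1 ⇒ π_2 · 11/12 = π_1 · 10/17 ⇒ π_2/π_1 = (10/17)/(11/12) = 120/187. Together with π_1 + π_2 = 1:
  π_1 = (11/12)/(10/17 + 11/12) = (11/12)/(307/204) = 187/307,
  π_2 = (10/17)/(10/17 + 11/12) = (10/17)/(307/204) = 120/307.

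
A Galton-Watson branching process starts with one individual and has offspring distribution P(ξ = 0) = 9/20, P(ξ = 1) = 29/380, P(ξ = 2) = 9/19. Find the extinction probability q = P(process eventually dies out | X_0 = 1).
q = 19/20

The pgf is f(s) = 9/20 + 29/380·s + 9/19·s². The extinction probability q is the smallest fixed point of f in [0, 1]. Setting s = f(s):
  9/19·s² + (29/380 − 1)·s + 9/20 = 0
  9/19·s² − (9/20 + 9/19)·s + 9/20 = 0
which factors as (s − 1)·(9/19·s − 9/20) = 0, giving roots s = 1 and s = (9/20)/(9/19) = 19/20.
Mean offspring μ = 29/380 + 2·9/19 = 389/380 > 1 (supercritical), so q < 1. The extinction probability is the smaller root: q = (9/20)/(9/19) = 19/20.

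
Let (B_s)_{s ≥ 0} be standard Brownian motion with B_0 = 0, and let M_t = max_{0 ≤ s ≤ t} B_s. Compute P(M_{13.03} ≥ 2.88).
P(M_{13.03} ≥ 2.88) = 2·P(B_{13.03} ≥ 2.88) = 2(1 − Φ(2.88/√13.03)) ≈ 0.4250

By the reflection principle for Brownian motion, P(M_t ≥ a) = 2 · P(B_t ≥ a) for a ≥ 0. Since B_t ~ N(0, t), P(B_t ≥ 2.88) = 1 − Φ(2.88/√t) = 1 − Φ(2.88/√13.03) = 1 − Φ(0.7978). So
  P(M_{13.03} ≥ 2.88) = 2(1 − Φ(0.7978)) ≈ 0.4250.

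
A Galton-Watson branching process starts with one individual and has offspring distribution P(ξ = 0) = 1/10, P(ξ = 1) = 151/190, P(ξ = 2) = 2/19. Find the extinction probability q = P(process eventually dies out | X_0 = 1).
q = 19/20

The pgf is f(s) = 1/10 + 151/190·s + 2/19·s². The extinction probability q is the smallest fixed point of f in [0, 1]. Setting s = f(s):
  2/19·s² + (151/190 − 1)·s + 1/10 = 0
  2/19·s² − (1/10 + 2/19)·s + 1/10 = 0
which factors as (s − 1)·(2/19·s − 1/10) = 0, giving roots s = 1 and s = (1/10)/(2/19) = 19/20.
Mean offspring μ = 151/190 + 2·2/19 = 191/190 > 1 (supercritical), so q < 1. The extinction probability is the smaller root: q = (1/10)/(2/19) = 19/20.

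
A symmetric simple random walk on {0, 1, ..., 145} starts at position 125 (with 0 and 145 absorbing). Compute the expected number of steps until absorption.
E[τ | X_0 = 125] = 2500

Let v_k = E[τ | X_0 = k]. Boundary: v_0 = v_145 = 0. Recurrence: v_k = 1 + (v_{k-1} + v_{k+1})/2 for 1 ≤ k ≤ 144. The particular solution to v_k − (v_{k-1} + v_{k+1})/2 = 1 is v_k = −k^2. Adding homogeneous solution A + B k and matching boundaries gives v_k = k (145 − k). Substituting k = 125: v_125 = 125 · 20 = 2500.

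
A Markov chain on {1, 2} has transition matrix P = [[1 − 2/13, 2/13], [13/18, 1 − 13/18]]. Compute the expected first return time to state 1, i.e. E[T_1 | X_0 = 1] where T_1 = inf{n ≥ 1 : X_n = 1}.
E[T_1 | X_0 = 1] = 1/π_1 = 205/169

For an irreducible recurrent Markov chain with stationary distribution π, E[T_i | X_0 = i] = 1/π_i (Kac's formula). Here π_1 = (13/18)/(2/13 + 13/18) = (13/18)/(205/234) = 169/205, so E[T_1 | X_0 = 1] = 1/π_1 = (2/13 + 13/18)/(13/18) = (205/234)/(13/18) = 205/169.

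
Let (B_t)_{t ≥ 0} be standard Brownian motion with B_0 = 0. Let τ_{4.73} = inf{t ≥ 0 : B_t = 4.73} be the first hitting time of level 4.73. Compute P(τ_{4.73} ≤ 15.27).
P(τ_{4.73} ≤ 15.27) = 2(1 − Φ(4.73/√15.27)) = 2(1 − Φ(1.2104)) ≈ 0.2261

By the reflection principle for standard BM, P(τ_b ≤ t) = 2 · P(B_t ≥ b). Since B_t ~ N(0, t), P(B_t ≥ 4.73) = 1 − Φ(4.73/√t) = 1 − Φ(4.73/√15.27) = 1 − Φ(1.2104) ≈ 0.11306. Doubling: P(τ_{4.73} ≤ 15.27) ≈ 2 · 0.11306 = 0.22612 ≈ 0.2261.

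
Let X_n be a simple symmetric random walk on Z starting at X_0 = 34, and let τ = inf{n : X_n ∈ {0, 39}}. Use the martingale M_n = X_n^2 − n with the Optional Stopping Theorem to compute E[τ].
E[τ] = 170

M_n = X_n^2 − n is a martingale (since E[X_{n+1}^2 | F_n] = X_n^2 + 1). By OST (τ has finite mean in a bounded region), E[M_τ] = E[M_0] = X_0^2 − 0 = 34^2 = 1156. Also E[M_τ] = E[X_τ^2] − E[τ]. The walk exits at 0 or 39, with P(hit 39 first) = 34/39, so E[X_τ^2] = 39^2 · 34/39 + 0 = 1326. Thus E[τ] = E[X_τ^2] − E[M_τ] = 1326 − 1156 = 170 = 34(39 − 34) = 170.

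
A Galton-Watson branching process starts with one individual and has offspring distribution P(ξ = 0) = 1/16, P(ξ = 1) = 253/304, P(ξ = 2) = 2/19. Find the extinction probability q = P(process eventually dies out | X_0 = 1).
q = 19/32

The pgf is f(s) = 1/16 + 253/304·s + 2/19·s². The extinction probability q is the smallest fixed point of f in [0, 1]. Setting s = f(s):
  2/19·s² + (253/304 − 1)·s + 1/16 = 0
  2/19·s² − (1/16 + 2/19)·s + 1/16 = 0
which factors as (s − 1)·(2/19·s − 1/16) = 0, giving roots s = 1 and s = (1/16)/(2/19) = 19/32.
Mean offspring μ = 253/304 + 2·2/19 = 317/304 > 1 (supercritical), so q < 1. The extinction probability is the smaller root: q = (1/16)/(2/19) = 19/32.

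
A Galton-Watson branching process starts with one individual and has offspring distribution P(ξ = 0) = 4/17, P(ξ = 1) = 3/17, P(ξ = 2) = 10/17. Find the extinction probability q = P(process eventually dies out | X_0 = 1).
q = 2/5

The pgf is f(s) = 4/17 + 3/17·s + 10/17·s². The extinction probability q is the smallest fixed point of f in [0, 1]. Setting s = f(s):
  10/17·s² + (3/17 − 1)·s + 4/17 = 0
  10/17·s² − (4/17 + 10/17)·s + 4/17 = 0
which factors as (s − 1)·(10/17·s − 4/17) = 0, giving roots s = 1 and s = (4/17)/(10/17) = 2/5.
Mean offspring μ = 3/17 + 2·10/17 = 23/17 > 1 (supercritical), so q < 1. The extinction probability is the smaller root: q = (4/17)/(10/17) = 2/5.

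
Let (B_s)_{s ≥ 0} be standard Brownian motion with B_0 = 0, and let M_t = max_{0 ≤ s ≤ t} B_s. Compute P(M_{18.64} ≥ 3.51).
P(M_{18.64} ≥ 3.51) = 2·P(B_{18.64} ≥ 3.51) = 2(1 − Φ(3.51/√18.64)) ≈ 0.4162

By the reflection principle for Brownian motion, P(M_t ≥ a) = 2 · P(B_t ≥ a) for a ≥ 0. Since B_t ~ N(0, t), P(B_t ≥ 3.51) = 1 − Φ(3.51/√t) = 1 − Φ(3.51/√18.64) = 1 − Φ(0.8130). So
  P(M_{18.64} ≥ 3.51) = 2(1 − Φ(0.8130)) ≈ 0.4162.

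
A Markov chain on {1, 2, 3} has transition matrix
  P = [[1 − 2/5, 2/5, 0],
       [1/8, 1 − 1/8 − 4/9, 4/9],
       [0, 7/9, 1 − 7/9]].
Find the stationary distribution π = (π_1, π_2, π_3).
π = (35/211, 112/211, 64/211)

This is a birth-death chain on three states, which satisfies detailed balance: π_1 · P_{12} = π_2 · P_{21} and π_2 · P_{23} = π_3 · P_{32}.
From π_1 · 2/5 = π_2 · 1/8: π_2/π_1 = (2/5)/(1/8) = 16/5.
From π_2 · 4/9 = π_3 · 7/9: π_3/π_2 = (4/9)/(7/9) = 4/7.
Take π_1 proportional to 1; then unnormalized π = (1, 16/5, 64/35). Normalize by dividing by the sum 211/35:
  π = (35/211, 112/211, 64/211).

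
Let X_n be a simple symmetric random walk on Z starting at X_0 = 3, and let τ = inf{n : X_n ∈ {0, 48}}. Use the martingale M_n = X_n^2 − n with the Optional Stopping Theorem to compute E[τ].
E[τ] = 135

M_n = X_n^2 − n is a martingale (since E[X_{n+1}^2 | F_n] = X_n^2 + 1). By OST (τ has finite mean in a bounded region), E[M_τ] = E[M_0] = X_0^2 − 0 = 3^2 = 9. Also E[M_τ] = E[X_τ^2] − E[τ]. The walk exits at 0 or 48, with P(hit 48 first) = 3/48, so E[X_τ^2] = 48^2 · 3/48 + 0 = 144. Thus E[τ] = E[X_τ^2] − E[M_τ] = 144 − 9 = 135 = 3(48 − 3) = 135.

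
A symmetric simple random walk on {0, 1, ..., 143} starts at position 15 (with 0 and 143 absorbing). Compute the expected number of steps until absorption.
E[τ | X_0 = 15] = 1920

Let v_k = E[τ | X_0 = k]. Boundary: v_0 = v_143 = 0. Recurrence: v_k = 1 + (v_{k-1} + v_{k+1})/2 for 1 ≤ k ≤ 142. The particular solution to v_k − (v_{k-1} + v_{k+1})/2 = 1 is v_k = −k^2. Adding homogeneous solution A + B k and matching boundaries gives v_k = k (143 − k). Substituting k = 15: v_15 = 15 · 128 = 1920.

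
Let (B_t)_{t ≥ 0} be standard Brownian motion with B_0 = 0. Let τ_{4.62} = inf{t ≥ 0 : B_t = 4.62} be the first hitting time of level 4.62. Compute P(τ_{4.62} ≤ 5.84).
P(τ_{4.62} ≤ 5.84) = 2(1 − Φ(4.62/√5.84)) = 2(1 − Φ(1.9118)) ≈ 0.0559

By the reflection principle for standard BM, P(τ_b ≤ t) = 2 · P(B_t ≥ b). Since B_t ~ N(0, t), P(B_t ≥ 4.62) = 1 − Φ(4.62/√t) = 1 − Φ(4.62/√5.84) = 1 − Φ(1.9118) ≈ 0.02795. Doubling: P(τ_{4.62} ≤ 5.84) ≈ 2 · 0.02795 = 0.05590 ≈ 0.0559.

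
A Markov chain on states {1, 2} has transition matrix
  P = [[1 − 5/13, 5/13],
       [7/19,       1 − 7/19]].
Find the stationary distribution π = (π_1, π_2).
π_1 = 91/186, π_2 = 95/186

Solve πP = π with π_1 + π_2 = 1. From πP = π: π_1 · (1 − 5/13) + π_2 · 7/19 = π_1 ⇒ π_2 · 7/19 = π_1 · 5/13 ⇒ π_2/π_1 = (5/13)/(7/19) = 95/91. Together with π_1 + π_2 = 1:
  π_1 = (7/19)/(5/13 + 7/19) = (7/19)/(186/247) = 91/186,
  π_2 = (5/13)/(5/13 + 7/19) = (5/13)/(186/247) = 95/186.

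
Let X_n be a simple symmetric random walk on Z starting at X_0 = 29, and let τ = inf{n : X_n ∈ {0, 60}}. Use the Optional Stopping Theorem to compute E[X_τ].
E[X_τ] = 29

X_n is a martingale and τ is a bounded-mean stopping time (indeed τ is finite a.s. with bounded expectation since the walk is in a bounded region). By the OST, E[X_τ] = E[X_0] = 29. Equivalently: E[X_τ] = 60 · P(hit 60 first) + 0 · P(hit 0 first) = 60 · (29/60) = 29.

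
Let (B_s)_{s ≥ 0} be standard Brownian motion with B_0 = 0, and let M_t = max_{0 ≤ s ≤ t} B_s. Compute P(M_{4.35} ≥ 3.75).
P(M_{4.35} ≥ 3.75) = 2·P(B_{4.35} ≥ 3.75) = 2(1 − Φ(3.75/√4.35)) ≈ 0.0722

By the reflection principle for Brownian motion, P(M_t ≥ a) = 2 · P(B_t ≥ a) for a ≥ 0. Since B_t ~ N(0, t), P(B_t ≥ 3.75) = 1 − Φ(3.75/√t) = 1 − Φ(3.75/√4.35) = 1 − Φ(1.7980). So
  P(M_{4.35} ≥ 3.75) = 2(1 − Φ(1.7980)) ≈ 0.0722.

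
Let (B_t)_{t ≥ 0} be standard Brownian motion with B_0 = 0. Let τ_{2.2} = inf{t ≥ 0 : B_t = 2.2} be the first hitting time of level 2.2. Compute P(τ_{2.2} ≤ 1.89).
P(τ_{2.2} ≤ 1.89) = 2(1 − Φ(2.2/√1.89)) = 2(1 − Φ(1.6003)) ≈ 0.1095

By the reflection principle for standard BM, P(τ_b ≤ t) = 2 · P(B_t ≥ b). Since B_t ~ N(0, t), P(B_t ≥ 2.2) = 1 − Φ(2.2/√t) = 1 − Φ(2.2/√1.89) = 1 − Φ(1.6003) ≈ 0.05477. Doubling: P(τ_{2.2} ≤ 1.89) ≈ 2 · 0.05477 = 0.10954 ≈ 0.1095.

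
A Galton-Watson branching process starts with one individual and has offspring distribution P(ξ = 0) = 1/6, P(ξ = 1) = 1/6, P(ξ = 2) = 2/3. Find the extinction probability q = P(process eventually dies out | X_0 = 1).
q = 1/4

The pgf is f(s) = 1/6 + 1/6·s + 2/3·s². The extinction probability q is the smallest fixed point of f in [0, 1]. Setting s = f(s):
  2/3·s² + (1/6 − 1)·s + 1/6 = 0
  2/3·s² − (1/6 + 2/3)·s + 1/6 = 0
which factors as (s − 1)·(2/3·s − 1/6) = 0, giving roots s = 1 and s = (1/6)/(2/3) = 1/4.
Mean offspring μ = 1/6 + 2·2/3 = 3/2 > 1 (supercritical), so q < 1. The extinction probability is the smaller root: q = (1/6)/(2/3) = 1/4.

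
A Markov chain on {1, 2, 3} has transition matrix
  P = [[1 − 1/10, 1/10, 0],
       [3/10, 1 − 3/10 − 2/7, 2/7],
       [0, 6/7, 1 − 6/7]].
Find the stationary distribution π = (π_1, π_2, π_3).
π = (9/13, 3/13, 1/13)

This is a birth-death chain on three states, which satisfies detailed balance: π_1 · P_{12} = π_2 · P_{21} and π_2 · P_{23} = π_3 · P_{32}.
From π_1 · 1/10 = π_2 · 3/10: π_2/π_1 = (1/10)/(3/10) = 1/3.
From π_2 · 2/7 = π_3 · 6/7: π_3/π_2 = (2/7)/(6/7) = 1/3.
Take π_1 proportional to 1; then unnormalized π = (1, 1/3, 1/9). Normalize by dividing by the sum 13/9:
  π = (9/13, 3/13, 1/13).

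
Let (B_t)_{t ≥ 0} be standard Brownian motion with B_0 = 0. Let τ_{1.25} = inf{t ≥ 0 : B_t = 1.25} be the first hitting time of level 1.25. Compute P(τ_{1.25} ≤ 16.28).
P(τ_{1.25} ≤ 16.28) = 2(1 − Φ(1.25/√16.28)) = 2(1 − Φ(0.3098)) ≈ 0.7567

By the reflection principle for standard BM, P(τ_b ≤ t) = 2 · P(B_t ≥ b). Since B_t ~ N(0, t), P(B_t ≥ 1.25) = 1 − Φ(1.25/√t) = 1 − Φ(1.25/√16.28) = 1 − Φ(0.3098) ≈ 0.37836. Doubling: P(τ_{1.25} ≤ 16.28) ≈ 2 · 0.37836 = 0.75672 ≈ 0.7567.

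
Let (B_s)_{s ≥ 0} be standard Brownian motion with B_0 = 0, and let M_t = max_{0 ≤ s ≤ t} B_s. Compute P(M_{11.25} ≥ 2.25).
P(M_{11.25} ≥ 2.25) = 2·P(B_{11.25} ≥ 2.25) = 2(1 − Φ(2.25/√11.25)) ≈ 0.5023

By the reflection principle for Brownian motion, P(M_t ≥ a) = 2 · P(B_t ≥ a) for a ≥ 0. Since B_t ~ N(0, t), P(B_t ≥ 2.25) = 1 − Φ(2.25/√t) = 1 − Φ(2.25/√11.25) = 1 − Φ(0.6708). So
  P(M_{11.25} ≥ 2.25) = 2(1 − Φ(0.6708)) ≈ 0.5023.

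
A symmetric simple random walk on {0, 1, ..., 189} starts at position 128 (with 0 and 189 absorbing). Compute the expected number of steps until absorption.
E[τ | X_0 = 128] = 7808

Let v_k = E[τ | X_0 = k]. Boundary: v_0 = v_189 = 0. Recurrence: v_k = 1 + (v_{k-1} + v_{k+1})/2 for 1 ≤ k ≤ 188. The particular solution to v_k − (v_{k-1} + v_{k+1})/2 = 1 is v_k = −k^2. Adding homogeneous solution A + B k and matching boundaries gives v_k = k (189 − k). Substituting k = 128: v_128 = 128 · 61 = 7808.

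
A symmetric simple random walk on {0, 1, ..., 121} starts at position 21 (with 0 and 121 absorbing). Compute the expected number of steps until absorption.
E[τ | X_0 = 21] = 2100

Let v_k = E[τ | X_0 = k]. Boundary: v_0 = v_121 = 0. Recurrence: v_k = 1 + (v_{k-1} + v_{k+1})/2 for 1 ≤ k ≤ 120. The particular solution to v_k − (v_{k-1} + v_{k+1})/2 = 1 is v_k = −k^2. Adding homogeneous solution A + B k and matching boundaries gives v_k = k (121 − k). Substituting k = 21: v_21 = 21 · 100 = 2100.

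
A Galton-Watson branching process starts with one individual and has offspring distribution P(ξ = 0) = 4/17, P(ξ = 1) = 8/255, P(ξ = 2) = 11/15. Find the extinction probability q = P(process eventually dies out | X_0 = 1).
q = 60/187

The pgf is f(s) = 4/17 + 8/255·s + 11/15·s². The extinction probability q is the smallest fixed point of f in [0, 1]. Setting s = f(s):
  11/15·s² + (8/255 − 1)·s + 4/17 = 0
  11/15·s² − (4/17 + 11/15)·s + 4/17 = 0
which factors as (s − 1)·(11/15·s − 4/17) = 0, giving roots s = 1 and s = (4/17)/(11/15) = 60/187.
Mean offspring μ = 8/255 + 2·11/15 = 382/255 > 1 (supercritical), so q < 1. The extinction probability is the smaller root: q = (4/17)/(11/15) = 60/187.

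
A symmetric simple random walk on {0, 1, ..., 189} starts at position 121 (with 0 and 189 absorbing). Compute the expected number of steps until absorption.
E[τ | X_0 = 121] = 8228

Let v_k = E[τ | X_0 = k]. Boundary: v_0 = v_189 = 0. Recurrence: v_k = 1 + (v_{k-1} + v_{k+1})/2 for 1 ≤ k ≤ 188. The particular solution to v_k − (v_{k-1} + v_{k+1})/2 = 1 is v_k = −k^2. Adding homogeneous solution A + B k and matching boundaries gives v_k = k (189 − k). Substituting k = 121: v_121 = 121 · 68 = 8228.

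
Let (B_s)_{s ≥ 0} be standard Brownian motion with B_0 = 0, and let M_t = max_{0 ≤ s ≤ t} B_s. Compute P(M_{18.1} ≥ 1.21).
P(M_{18.1} ≥ 1.21) = 2·P(B_{18.1} ≥ 1.21) = 2(1 − Φ(1.21/√18.1)) ≈ 0.7761

By the reflection principle for Brownian motion, P(M_t ≥ a) = 2 · P(B_t ≥ a) for a ≥ 0. Since B_t ~ N(0, t), P(B_t ≥ 1.21) = 1 − Φ(1.21/√t) = 1 − Φ(1.21/√18.1) = 1 − Φ(0.2844). So
  P(M_{18.1} ≥ 1.21) = 2(1 − Φ(0.2844)) ≈ 0.7761.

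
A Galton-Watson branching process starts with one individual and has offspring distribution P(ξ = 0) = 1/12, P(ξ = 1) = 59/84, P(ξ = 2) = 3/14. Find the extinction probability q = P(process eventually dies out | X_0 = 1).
q = 7/18

The pgf is f(s) = 1/12 + 59/84·s + 3/14·s². The extinction probability q is the smallest fixed point of f in [0, 1]. Setting s = f(s):
  3/14·s² + (59/84 − 1)·s + 1/12 = 0
  3/14·s² − (1/12 + 3/14)·s + 1/12 = 0
which factors as (s − 1)·(3/14·s − 1/12) = 0, giving roots s = 1 and s = (1/12)/(3/14) = 7/18.
Mean offspring μ = 59/84 + 2·3/14 = 95/84 > 1 (supercritical), so q < 1. The extinction probability is the smaller root: q = (1/12)/(3/14) = 7/18.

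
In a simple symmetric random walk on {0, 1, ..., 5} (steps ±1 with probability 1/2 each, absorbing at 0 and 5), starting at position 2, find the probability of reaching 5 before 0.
P(hit 5 before 0) = 2/5

Let u_k = P(hit 5 before 0 | start at k). Then u_0 = 0, u_5 = 1, and u_k = u_{k-1}/2 + u_{k+1}/2 for 1 ≤ k ≤ 4. This harmonic recurrence is solved by u_k = k/5, giving u_2 = 2/5.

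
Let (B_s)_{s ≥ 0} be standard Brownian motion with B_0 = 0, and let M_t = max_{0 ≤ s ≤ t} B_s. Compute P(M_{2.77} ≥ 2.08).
P(M_{2.77} ≥ 2.08) = 2·P(B_{2.77} ≥ 2.08) = 2(1 − Φ(2.08/√2.77)) ≈ 0.2114

By the reflection principle for Brownian motion, P(M_t ≥ a) = 2 · P(B_t ≥ a) for a ≥ 0. Since B_t ~ N(0, t), P(B_t ≥ 2.08) = 1 − Φ(2.08/√t) = 1 − Φ(2.08/√2.77) = 1 − Φ(1.2498). So
  P(M_{2.77} ≥ 2.08) = 2(1 − Φ(1.2498)) ≈ 0.2114.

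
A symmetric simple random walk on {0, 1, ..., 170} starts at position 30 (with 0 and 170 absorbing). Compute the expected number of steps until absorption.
E[τ | X_0 = 30] = 4200

Let v_k = E[τ | X_0 = k]. Boundary: v_0 = v_170 = 0. Recurrence: v_k = 1 + (v_{k-1} + v_{k+1})/2 for 1 ≤ k ≤ 169. The particular solution to v_k − (v_{k-1} + v_{k+1})/2 = 1 is v_k = −k^2. Adding homogeneous solution A + B k and matching boundaries gives v_k = k (170 − k). Substituting k = 30: v_30 = 30 · 140 = 4200.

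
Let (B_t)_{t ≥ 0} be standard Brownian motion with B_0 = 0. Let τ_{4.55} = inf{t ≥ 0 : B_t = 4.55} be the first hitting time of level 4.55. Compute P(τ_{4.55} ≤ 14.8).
P(τ_{4.55} ≤ 14.8) = 2(1 − Φ(4.55/√14.8)) = 2(1 − Φ(1.1827)) ≈ 0.2369

By the reflection principle for standard BM, P(τ_b ≤ t) = 2 · P(B_t ≥ b). Since B_t ~ N(0, t), P(B_t ≥ 4.55) = 1 − Φ(4.55/√t) = 1 − Φ(4.55/√14.8) = 1 − Φ(1.1827) ≈ 0.11846. Doubling: P(τ_{4.55} ≤ 14.8) ≈ 2 · 0.11846 = 0.23692 ≈ 0.2369.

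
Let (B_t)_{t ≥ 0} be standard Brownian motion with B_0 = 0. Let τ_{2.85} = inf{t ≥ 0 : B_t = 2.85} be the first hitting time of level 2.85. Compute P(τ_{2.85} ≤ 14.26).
P(τ_{2.85} ≤ 14.26) = 2(1 − Φ(2.85/√14.26)) = 2(1 − Φ(0.7547)) ≈ 0.4504

By the reflection principle for standard BM, P(τ_b ≤ t) = 2 · P(B_t ≥ b). Since B_t ~ N(0, t), P(B_t ≥ 2.85) = 1 − Φ(2.85/√t) = 1 − Φ(2.85/√14.26) = 1 − Φ(0.7547) ≈ 0.22521. Doubling: P(τ_{2.85} ≤ 14.26) ≈ 2 · 0.22521 = 0.45042 ≈ 0.4504.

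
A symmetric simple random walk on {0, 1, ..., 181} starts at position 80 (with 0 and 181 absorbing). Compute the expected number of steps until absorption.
E[τ | X_0 = 80] = 8080

Let v_k = E[τ | X_0 = k]. Boundary: v_0 = v_181 = 0. Recurrence: v_k = 1 + (v_{k-1} + v_{k+1})/2 for 1 ≤ k ≤ 180. The particular solution to v_k − (v_{k-1} + v_{k+1})/2 = 1 is v_k = −k^2. Adding homogeneous solution A + B k and matching boundaries gives v_k = k (181 − k). Substituting k = 80: v_80 = 80 · 101 = 8080.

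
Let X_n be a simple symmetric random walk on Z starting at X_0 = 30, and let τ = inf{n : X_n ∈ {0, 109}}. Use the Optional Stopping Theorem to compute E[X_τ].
E[X_τ] = 30

X_n is a martingale and τ is a bounded-mean stopping time (indeed τ is finite a.s. with bounded expectation since the walk is in a bounded region). By the OST, E[X_τ] = E[X_0] = 30. Equivalently: E[X_τ] = 109 · P(hit 109 first) + 0 · P(hit 0 first) = 109 · (30/109) = 30.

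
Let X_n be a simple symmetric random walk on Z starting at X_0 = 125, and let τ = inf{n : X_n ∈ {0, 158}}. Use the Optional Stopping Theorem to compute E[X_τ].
E[X_τ] = 125

X_n is a martingale and τ is a bounded-mean stopping time (indeed τ is finite a.s. with bounded expectation since the walk is in a bounded region). By the OST, E[X_τ] = E[X_0] = 125. Equivalently: E[X_τ] = 158 · P(hit 158 first) + 0 · P(hit 0 first) = 158 · (125/158) = 125.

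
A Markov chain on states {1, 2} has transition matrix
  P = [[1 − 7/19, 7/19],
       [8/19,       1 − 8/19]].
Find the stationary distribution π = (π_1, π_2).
π_1 = 8/15, π_2 = 7/15

Solve πP = π with π_1 + π_2 = 1. From πP = π: π_1 · (1 − 7/19) + π_2 · 8/19 = π_1 ⇒ π_2 · 8/19 = π_1 · 7/19 ⇒ π_2/π_1 = (7/19)/(8/19) = 7/8. Together with π_1 + π_2 = 1:
  π_1 = (8/19)/(7/19 + 8/19) = (8/19)/(15/19) = 8/15,
  π_2 = (7/19)/(7/19 + 8/19) = (7/19)/(15/19) = 7/15.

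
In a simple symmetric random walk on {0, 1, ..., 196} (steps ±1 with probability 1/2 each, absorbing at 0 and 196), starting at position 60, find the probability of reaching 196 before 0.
P(hit 196 before 0) = 60/196 = 15/49

Let u_k = P(hit 196 before 0 | start at k). Then u_0 = 0, u_196 = 1, and u_k = u_{k-1}/2 + u_{k+1}/2 for 1 ≤ k ≤ 195. This harmonic recurrence is solved by u_k = k/196, giving u_60 = 60/196 = 15/49.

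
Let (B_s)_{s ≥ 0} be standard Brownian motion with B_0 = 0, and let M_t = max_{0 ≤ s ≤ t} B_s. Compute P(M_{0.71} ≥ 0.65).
P(M_{0.71} ≥ 0.65) = 2·P(B_{0.71} ≥ 0.65) = 2(1 − Φ(0.65/√0.71)) ≈ 0.4405

By the reflection principle for Brownian motion, P(M_t ≥ a) = 2 · P(B_t ≥ a) for a ≥ 0. Since B_t ~ N(0, t), P(B_t ≥ 0.65) = 1 − Φ(0.65/√t) = 1 − Φ(0.65/√0.71) = 1 − Φ(0.7714). So
  P(M_{0.71} ≥ 0.65) = 2(1 − Φ(0.7714)) ≈ 0.4405.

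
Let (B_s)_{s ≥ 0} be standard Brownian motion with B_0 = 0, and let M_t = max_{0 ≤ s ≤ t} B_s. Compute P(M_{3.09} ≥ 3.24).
P(M_{3.09} ≥ 3.24) = 2·P(B_{3.09} ≥ 3.24) = 2(1 − Φ(3.24/√3.09)) ≈ 0.0653

By the reflection principle for Brownian motion, P(M_t ≥ a) = 2 · P(B_t ≥ a) for a ≥ 0. Since B_t ~ N(0, t), P(B_t ≥ 3.24) = 1 − Φ(3.24/√t) = 1 − Φ(3.24/√3.09) = 1 − Φ(1.8432). So
  P(M_{3.09} ≥ 3.24) = 2(1 − Φ(1.8432)) ≈ 0.0653.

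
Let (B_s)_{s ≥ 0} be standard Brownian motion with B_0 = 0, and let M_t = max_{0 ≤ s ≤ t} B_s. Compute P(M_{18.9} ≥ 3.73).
P(M_{18.9} ≥ 3.73) = 2·P(B_{18.9} ≥ 3.73) = 2(1 − Φ(3.73/√18.9)) ≈ 0.3909

By the reflection principle for Brownian motion, P(M_t ≥ a) = 2 · P(B_t ≥ a) for a ≥ 0. Since B_t ~ N(0, t), P(B_t ≥ 3.73) = 1 − Φ(3.73/√t) = 1 − Φ(3.73/√18.9) = 1 − Φ(0.8580). So
  P(M_{18.9} ≥ 3.73) = 2(1 − Φ(0.8580)) ≈ 0.3909.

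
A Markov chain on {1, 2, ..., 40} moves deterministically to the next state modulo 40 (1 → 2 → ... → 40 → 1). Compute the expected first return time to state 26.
E[T_26 | X_0 = 26] = 40

The chain cycles deterministically, so starting at state 26 it returns in exactly 40 steps. Equivalently, the stationary distribution is uniform π_j = 1/40 for every state j, so by Kac's formula E[T_26] = 1/π_26 = 40.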